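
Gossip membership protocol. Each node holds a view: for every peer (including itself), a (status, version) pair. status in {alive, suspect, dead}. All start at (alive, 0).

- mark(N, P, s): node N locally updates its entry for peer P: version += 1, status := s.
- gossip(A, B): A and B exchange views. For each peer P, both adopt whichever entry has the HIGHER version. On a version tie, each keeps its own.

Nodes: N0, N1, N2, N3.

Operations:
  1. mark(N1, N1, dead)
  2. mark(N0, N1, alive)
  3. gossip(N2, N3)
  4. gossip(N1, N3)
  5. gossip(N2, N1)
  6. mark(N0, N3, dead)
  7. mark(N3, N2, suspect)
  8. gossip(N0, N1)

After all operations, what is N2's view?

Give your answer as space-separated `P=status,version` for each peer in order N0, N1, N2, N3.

Op 1: N1 marks N1=dead -> (dead,v1)
Op 2: N0 marks N1=alive -> (alive,v1)
Op 3: gossip N2<->N3 -> N2.N0=(alive,v0) N2.N1=(alive,v0) N2.N2=(alive,v0) N2.N3=(alive,v0) | N3.N0=(alive,v0) N3.N1=(alive,v0) N3.N2=(alive,v0) N3.N3=(alive,v0)
Op 4: gossip N1<->N3 -> N1.N0=(alive,v0) N1.N1=(dead,v1) N1.N2=(alive,v0) N1.N3=(alive,v0) | N3.N0=(alive,v0) N3.N1=(dead,v1) N3.N2=(alive,v0) N3.N3=(alive,v0)
Op 5: gossip N2<->N1 -> N2.N0=(alive,v0) N2.N1=(dead,v1) N2.N2=(alive,v0) N2.N3=(alive,v0) | N1.N0=(alive,v0) N1.N1=(dead,v1) N1.N2=(alive,v0) N1.N3=(alive,v0)
Op 6: N0 marks N3=dead -> (dead,v1)
Op 7: N3 marks N2=suspect -> (suspect,v1)
Op 8: gossip N0<->N1 -> N0.N0=(alive,v0) N0.N1=(alive,v1) N0.N2=(alive,v0) N0.N3=(dead,v1) | N1.N0=(alive,v0) N1.N1=(dead,v1) N1.N2=(alive,v0) N1.N3=(dead,v1)

Answer: N0=alive,0 N1=dead,1 N2=alive,0 N3=alive,0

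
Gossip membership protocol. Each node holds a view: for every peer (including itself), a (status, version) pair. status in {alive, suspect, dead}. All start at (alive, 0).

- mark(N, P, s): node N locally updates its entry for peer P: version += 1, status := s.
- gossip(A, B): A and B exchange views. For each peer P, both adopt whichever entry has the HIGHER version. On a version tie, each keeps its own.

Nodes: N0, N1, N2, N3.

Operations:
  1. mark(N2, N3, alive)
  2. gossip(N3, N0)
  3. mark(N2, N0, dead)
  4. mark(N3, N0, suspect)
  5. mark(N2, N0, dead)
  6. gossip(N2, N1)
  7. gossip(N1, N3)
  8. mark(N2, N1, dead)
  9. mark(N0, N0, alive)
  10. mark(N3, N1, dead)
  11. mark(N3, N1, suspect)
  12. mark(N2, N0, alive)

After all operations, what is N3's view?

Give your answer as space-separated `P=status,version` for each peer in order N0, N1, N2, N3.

Answer: N0=dead,2 N1=suspect,2 N2=alive,0 N3=alive,1

Derivation:
Op 1: N2 marks N3=alive -> (alive,v1)
Op 2: gossip N3<->N0 -> N3.N0=(alive,v0) N3.N1=(alive,v0) N3.N2=(alive,v0) N3.N3=(alive,v0) | N0.N0=(alive,v0) N0.N1=(alive,v0) N0.N2=(alive,v0) N0.N3=(alive,v0)
Op 3: N2 marks N0=dead -> (dead,v1)
Op 4: N3 marks N0=suspect -> (suspect,v1)
Op 5: N2 marks N0=dead -> (dead,v2)
Op 6: gossip N2<->N1 -> N2.N0=(dead,v2) N2.N1=(alive,v0) N2.N2=(alive,v0) N2.N3=(alive,v1) | N1.N0=(dead,v2) N1.N1=(alive,v0) N1.N2=(alive,v0) N1.N3=(alive,v1)
Op 7: gossip N1<->N3 -> N1.N0=(dead,v2) N1.N1=(alive,v0) N1.N2=(alive,v0) N1.N3=(alive,v1) | N3.N0=(dead,v2) N3.N1=(alive,v0) N3.N2=(alive,v0) N3.N3=(alive,v1)
Op 8: N2 marks N1=dead -> (dead,v1)
Op 9: N0 marks N0=alive -> (alive,v1)
Op 10: N3 marks N1=dead -> (dead,v1)
Op 11: N3 marks N1=suspect -> (suspect,v2)
Op 12: N2 marks N0=alive -> (alive,v3)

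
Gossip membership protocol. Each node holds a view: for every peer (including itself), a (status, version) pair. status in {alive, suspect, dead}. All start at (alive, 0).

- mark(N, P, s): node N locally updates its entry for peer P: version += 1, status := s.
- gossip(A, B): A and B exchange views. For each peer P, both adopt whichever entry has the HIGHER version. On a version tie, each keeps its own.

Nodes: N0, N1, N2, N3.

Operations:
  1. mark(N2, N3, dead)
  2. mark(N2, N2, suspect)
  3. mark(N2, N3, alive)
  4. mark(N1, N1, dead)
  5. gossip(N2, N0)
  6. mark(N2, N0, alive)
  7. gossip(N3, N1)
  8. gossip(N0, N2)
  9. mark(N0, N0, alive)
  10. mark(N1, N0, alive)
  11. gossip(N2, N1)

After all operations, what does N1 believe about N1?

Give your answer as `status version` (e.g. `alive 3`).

Answer: dead 1

Derivation:
Op 1: N2 marks N3=dead -> (dead,v1)
Op 2: N2 marks N2=suspect -> (suspect,v1)
Op 3: N2 marks N3=alive -> (alive,v2)
Op 4: N1 marks N1=dead -> (dead,v1)
Op 5: gossip N2<->N0 -> N2.N0=(alive,v0) N2.N1=(alive,v0) N2.N2=(suspect,v1) N2.N3=(alive,v2) | N0.N0=(alive,v0) N0.N1=(alive,v0) N0.N2=(suspect,v1) N0.N3=(alive,v2)
Op 6: N2 marks N0=alive -> (alive,v1)
Op 7: gossip N3<->N1 -> N3.N0=(alive,v0) N3.N1=(dead,v1) N3.N2=(alive,v0) N3.N3=(alive,v0) | N1.N0=(alive,v0) N1.N1=(dead,v1) N1.N2=(alive,v0) N1.N3=(alive,v0)
Op 8: gossip N0<->N2 -> N0.N0=(alive,v1) N0.N1=(alive,v0) N0.N2=(suspect,v1) N0.N3=(alive,v2) | N2.N0=(alive,v1) N2.N1=(alive,v0) N2.N2=(suspect,v1) N2.N3=(alive,v2)
Op 9: N0 marks N0=alive -> (alive,v2)
Op 10: N1 marks N0=alive -> (alive,v1)
Op 11: gossip N2<->N1 -> N2.N0=(alive,v1) N2.N1=(dead,v1) N2.N2=(suspect,v1) N2.N3=(alive,v2) | N1.N0=(alive,v1) N1.N1=(dead,v1) N1.N2=(suspect,v1) N1.N3=(alive,v2)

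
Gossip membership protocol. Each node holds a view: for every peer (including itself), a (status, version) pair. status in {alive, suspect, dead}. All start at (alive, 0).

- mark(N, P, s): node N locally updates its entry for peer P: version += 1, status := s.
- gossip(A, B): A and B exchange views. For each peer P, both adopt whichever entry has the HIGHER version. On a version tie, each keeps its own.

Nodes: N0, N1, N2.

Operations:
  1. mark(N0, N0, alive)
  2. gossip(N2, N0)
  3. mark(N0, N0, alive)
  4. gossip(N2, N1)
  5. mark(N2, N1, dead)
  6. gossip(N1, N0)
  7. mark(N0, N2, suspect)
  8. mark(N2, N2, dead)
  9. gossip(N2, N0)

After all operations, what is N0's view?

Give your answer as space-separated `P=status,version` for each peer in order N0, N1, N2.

Op 1: N0 marks N0=alive -> (alive,v1)
Op 2: gossip N2<->N0 -> N2.N0=(alive,v1) N2.N1=(alive,v0) N2.N2=(alive,v0) | N0.N0=(alive,v1) N0.N1=(alive,v0) N0.N2=(alive,v0)
Op 3: N0 marks N0=alive -> (alive,v2)
Op 4: gossip N2<->N1 -> N2.N0=(alive,v1) N2.N1=(alive,v0) N2.N2=(alive,v0) | N1.N0=(alive,v1) N1.N1=(alive,v0) N1.N2=(alive,v0)
Op 5: N2 marks N1=dead -> (dead,v1)
Op 6: gossip N1<->N0 -> N1.N0=(alive,v2) N1.N1=(alive,v0) N1.N2=(alive,v0) | N0.N0=(alive,v2) N0.N1=(alive,v0) N0.N2=(alive,v0)
Op 7: N0 marks N2=suspect -> (suspect,v1)
Op 8: N2 marks N2=dead -> (dead,v1)
Op 9: gossip N2<->N0 -> N2.N0=(alive,v2) N2.N1=(dead,v1) N2.N2=(dead,v1) | N0.N0=(alive,v2) N0.N1=(dead,v1) N0.N2=(suspect,v1)

Answer: N0=alive,2 N1=dead,1 N2=suspect,1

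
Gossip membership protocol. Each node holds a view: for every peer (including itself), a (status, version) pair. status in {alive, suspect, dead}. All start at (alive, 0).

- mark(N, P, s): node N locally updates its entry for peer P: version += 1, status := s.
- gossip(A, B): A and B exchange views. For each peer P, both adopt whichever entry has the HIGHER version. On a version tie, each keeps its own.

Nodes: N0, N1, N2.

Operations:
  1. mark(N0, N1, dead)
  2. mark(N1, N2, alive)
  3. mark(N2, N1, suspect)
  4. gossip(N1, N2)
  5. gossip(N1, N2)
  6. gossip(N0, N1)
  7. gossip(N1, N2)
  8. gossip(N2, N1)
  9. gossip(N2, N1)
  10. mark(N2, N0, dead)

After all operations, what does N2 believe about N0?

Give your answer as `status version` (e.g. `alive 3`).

Answer: dead 1

Derivation:
Op 1: N0 marks N1=dead -> (dead,v1)
Op 2: N1 marks N2=alive -> (alive,v1)
Op 3: N2 marks N1=suspect -> (suspect,v1)
Op 4: gossip N1<->N2 -> N1.N0=(alive,v0) N1.N1=(suspect,v1) N1.N2=(alive,v1) | N2.N0=(alive,v0) N2.N1=(suspect,v1) N2.N2=(alive,v1)
Op 5: gossip N1<->N2 -> N1.N0=(alive,v0) N1.N1=(suspect,v1) N1.N2=(alive,v1) | N2.N0=(alive,v0) N2.N1=(suspect,v1) N2.N2=(alive,v1)
Op 6: gossip N0<->N1 -> N0.N0=(alive,v0) N0.N1=(dead,v1) N0.N2=(alive,v1) | N1.N0=(alive,v0) N1.N1=(suspect,v1) N1.N2=(alive,v1)
Op 7: gossip N1<->N2 -> N1.N0=(alive,v0) N1.N1=(suspect,v1) N1.N2=(alive,v1) | N2.N0=(alive,v0) N2.N1=(suspect,v1) N2.N2=(alive,v1)
Op 8: gossip N2<->N1 -> N2.N0=(alive,v0) N2.N1=(suspect,v1) N2.N2=(alive,v1) | N1.N0=(alive,v0) N1.N1=(suspect,v1) N1.N2=(alive,v1)
Op 9: gossip N2<->N1 -> N2.N0=(alive,v0) N2.N1=(suspect,v1) N2.N2=(alive,v1) | N1.N0=(alive,v0) N1.N1=(suspect,v1) N1.N2=(alive,v1)
Op 10: N2 marks N0=dead -> (dead,v1)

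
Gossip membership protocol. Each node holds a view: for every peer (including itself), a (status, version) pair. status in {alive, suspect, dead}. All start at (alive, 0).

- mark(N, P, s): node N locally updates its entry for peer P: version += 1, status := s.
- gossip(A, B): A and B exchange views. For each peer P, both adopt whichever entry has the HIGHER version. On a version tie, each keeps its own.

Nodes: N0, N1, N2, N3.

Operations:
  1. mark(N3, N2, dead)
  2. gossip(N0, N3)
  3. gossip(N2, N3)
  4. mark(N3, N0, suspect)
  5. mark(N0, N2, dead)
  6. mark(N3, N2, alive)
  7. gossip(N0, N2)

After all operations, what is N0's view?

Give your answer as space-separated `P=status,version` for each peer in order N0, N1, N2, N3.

Op 1: N3 marks N2=dead -> (dead,v1)
Op 2: gossip N0<->N3 -> N0.N0=(alive,v0) N0.N1=(alive,v0) N0.N2=(dead,v1) N0.N3=(alive,v0) | N3.N0=(alive,v0) N3.N1=(alive,v0) N3.N2=(dead,v1) N3.N3=(alive,v0)
Op 3: gossip N2<->N3 -> N2.N0=(alive,v0) N2.N1=(alive,v0) N2.N2=(dead,v1) N2.N3=(alive,v0) | N3.N0=(alive,v0) N3.N1=(alive,v0) N3.N2=(dead,v1) N3.N3=(alive,v0)
Op 4: N3 marks N0=suspect -> (suspect,v1)
Op 5: N0 marks N2=dead -> (dead,v2)
Op 6: N3 marks N2=alive -> (alive,v2)
Op 7: gossip N0<->N2 -> N0.N0=(alive,v0) N0.N1=(alive,v0) N0.N2=(dead,v2) N0.N3=(alive,v0) | N2.N0=(alive,v0) N2.N1=(alive,v0) N2.N2=(dead,v2) N2.N3=(alive,v0)

Answer: N0=alive,0 N1=alive,0 N2=dead,2 N3=alive,0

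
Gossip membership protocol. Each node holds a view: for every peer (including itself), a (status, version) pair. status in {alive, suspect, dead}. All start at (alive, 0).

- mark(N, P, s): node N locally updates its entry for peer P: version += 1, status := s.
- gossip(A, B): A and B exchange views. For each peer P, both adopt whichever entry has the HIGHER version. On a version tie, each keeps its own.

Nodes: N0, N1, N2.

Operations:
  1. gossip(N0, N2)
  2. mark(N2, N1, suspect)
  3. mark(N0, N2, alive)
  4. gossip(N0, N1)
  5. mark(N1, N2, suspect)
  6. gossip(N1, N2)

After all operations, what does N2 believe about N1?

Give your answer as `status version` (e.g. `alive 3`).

Answer: suspect 1

Derivation:
Op 1: gossip N0<->N2 -> N0.N0=(alive,v0) N0.N1=(alive,v0) N0.N2=(alive,v0) | N2.N0=(alive,v0) N2.N1=(alive,v0) N2.N2=(alive,v0)
Op 2: N2 marks N1=suspect -> (suspect,v1)
Op 3: N0 marks N2=alive -> (alive,v1)
Op 4: gossip N0<->N1 -> N0.N0=(alive,v0) N0.N1=(alive,v0) N0.N2=(alive,v1) | N1.N0=(alive,v0) N1.N1=(alive,v0) N1.N2=(alive,v1)
Op 5: N1 marks N2=suspect -> (suspect,v2)
Op 6: gossip N1<->N2 -> N1.N0=(alive,v0) N1.N1=(suspect,v1) N1.N2=(suspect,v2) | N2.N0=(alive,v0) N2.N1=(suspect,v1) N2.N2=(suspect,v2)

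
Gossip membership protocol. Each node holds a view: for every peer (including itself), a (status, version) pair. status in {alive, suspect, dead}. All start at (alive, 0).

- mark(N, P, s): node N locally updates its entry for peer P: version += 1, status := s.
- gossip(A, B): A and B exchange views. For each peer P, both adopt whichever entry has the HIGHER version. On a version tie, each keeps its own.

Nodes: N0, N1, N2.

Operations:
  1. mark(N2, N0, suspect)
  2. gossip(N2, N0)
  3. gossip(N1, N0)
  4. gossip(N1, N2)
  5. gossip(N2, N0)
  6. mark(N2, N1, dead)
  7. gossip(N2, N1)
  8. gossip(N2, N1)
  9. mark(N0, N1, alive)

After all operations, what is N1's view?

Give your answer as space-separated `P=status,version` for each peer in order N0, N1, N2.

Op 1: N2 marks N0=suspect -> (suspect,v1)
Op 2: gossip N2<->N0 -> N2.N0=(suspect,v1) N2.N1=(alive,v0) N2.N2=(alive,v0) | N0.N0=(suspect,v1) N0.N1=(alive,v0) N0.N2=(alive,v0)
Op 3: gossip N1<->N0 -> N1.N0=(suspect,v1) N1.N1=(alive,v0) N1.N2=(alive,v0) | N0.N0=(suspect,v1) N0.N1=(alive,v0) N0.N2=(alive,v0)
Op 4: gossip N1<->N2 -> N1.N0=(suspect,v1) N1.N1=(alive,v0) N1.N2=(alive,v0) | N2.N0=(suspect,v1) N2.N1=(alive,v0) N2.N2=(alive,v0)
Op 5: gossip N2<->N0 -> N2.N0=(suspect,v1) N2.N1=(alive,v0) N2.N2=(alive,v0) | N0.N0=(suspect,v1) N0.N1=(alive,v0) N0.N2=(alive,v0)
Op 6: N2 marks N1=dead -> (dead,v1)
Op 7: gossip N2<->N1 -> N2.N0=(suspect,v1) N2.N1=(dead,v1) N2.N2=(alive,v0) | N1.N0=(suspect,v1) N1.N1=(dead,v1) N1.N2=(alive,v0)
Op 8: gossip N2<->N1 -> N2.N0=(suspect,v1) N2.N1=(dead,v1) N2.N2=(alive,v0) | N1.N0=(suspect,v1) N1.N1=(dead,v1) N1.N2=(alive,v0)
Op 9: N0 marks N1=alive -> (alive,v1)

Answer: N0=suspect,1 N1=dead,1 N2=alive,0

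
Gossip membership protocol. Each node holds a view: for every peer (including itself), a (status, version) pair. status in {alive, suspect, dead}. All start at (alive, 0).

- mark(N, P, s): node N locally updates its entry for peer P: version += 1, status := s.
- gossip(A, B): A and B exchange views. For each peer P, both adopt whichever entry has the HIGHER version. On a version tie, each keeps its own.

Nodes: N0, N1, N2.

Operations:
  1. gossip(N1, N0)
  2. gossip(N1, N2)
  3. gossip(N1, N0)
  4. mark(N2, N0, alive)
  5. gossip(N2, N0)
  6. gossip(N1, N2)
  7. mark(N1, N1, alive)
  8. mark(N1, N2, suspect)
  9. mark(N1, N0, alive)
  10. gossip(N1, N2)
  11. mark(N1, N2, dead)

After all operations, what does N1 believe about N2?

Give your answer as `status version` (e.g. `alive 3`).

Op 1: gossip N1<->N0 -> N1.N0=(alive,v0) N1.N1=(alive,v0) N1.N2=(alive,v0) | N0.N0=(alive,v0) N0.N1=(alive,v0) N0.N2=(alive,v0)
Op 2: gossip N1<->N2 -> N1.N0=(alive,v0) N1.N1=(alive,v0) N1.N2=(alive,v0) | N2.N0=(alive,v0) N2.N1=(alive,v0) N2.N2=(alive,v0)
Op 3: gossip N1<->N0 -> N1.N0=(alive,v0) N1.N1=(alive,v0) N1.N2=(alive,v0) | N0.N0=(alive,v0) N0.N1=(alive,v0) N0.N2=(alive,v0)
Op 4: N2 marks N0=alive -> (alive,v1)
Op 5: gossip N2<->N0 -> N2.N0=(alive,v1) N2.N1=(alive,v0) N2.N2=(alive,v0) | N0.N0=(alive,v1) N0.N1=(alive,v0) N0.N2=(alive,v0)
Op 6: gossip N1<->N2 -> N1.N0=(alive,v1) N1.N1=(alive,v0) N1.N2=(alive,v0) | N2.N0=(alive,v1) N2.N1=(alive,v0) N2.N2=(alive,v0)
Op 7: N1 marks N1=alive -> (alive,v1)
Op 8: N1 marks N2=suspect -> (suspect,v1)
Op 9: N1 marks N0=alive -> (alive,v2)
Op 10: gossip N1<->N2 -> N1.N0=(alive,v2) N1.N1=(alive,v1) N1.N2=(suspect,v1) | N2.N0=(alive,v2) N2.N1=(alive,v1) N2.N2=(suspect,v1)
Op 11: N1 marks N2=dead -> (dead,v2)

Answer: dead 2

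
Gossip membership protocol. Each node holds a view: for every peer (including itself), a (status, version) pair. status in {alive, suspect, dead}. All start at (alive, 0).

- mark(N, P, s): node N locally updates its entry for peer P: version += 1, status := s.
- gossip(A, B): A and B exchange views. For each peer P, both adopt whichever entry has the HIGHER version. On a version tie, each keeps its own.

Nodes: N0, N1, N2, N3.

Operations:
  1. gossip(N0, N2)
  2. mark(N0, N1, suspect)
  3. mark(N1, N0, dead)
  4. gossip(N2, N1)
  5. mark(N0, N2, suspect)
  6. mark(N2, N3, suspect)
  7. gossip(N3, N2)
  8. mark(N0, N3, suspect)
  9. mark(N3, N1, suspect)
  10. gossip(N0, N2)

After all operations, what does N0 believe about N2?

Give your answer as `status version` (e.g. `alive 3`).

Answer: suspect 1

Derivation:
Op 1: gossip N0<->N2 -> N0.N0=(alive,v0) N0.N1=(alive,v0) N0.N2=(alive,v0) N0.N3=(alive,v0) | N2.N0=(alive,v0) N2.N1=(alive,v0) N2.N2=(alive,v0) N2.N3=(alive,v0)
Op 2: N0 marks N1=suspect -> (suspect,v1)
Op 3: N1 marks N0=dead -> (dead,v1)
Op 4: gossip N2<->N1 -> N2.N0=(dead,v1) N2.N1=(alive,v0) N2.N2=(alive,v0) N2.N3=(alive,v0) | N1.N0=(dead,v1) N1.N1=(alive,v0) N1.N2=(alive,v0) N1.N3=(alive,v0)
Op 5: N0 marks N2=suspect -> (suspect,v1)
Op 6: N2 marks N3=suspect -> (suspect,v1)
Op 7: gossip N3<->N2 -> N3.N0=(dead,v1) N3.N1=(alive,v0) N3.N2=(alive,v0) N3.N3=(suspect,v1) | N2.N0=(dead,v1) N2.N1=(alive,v0) N2.N2=(alive,v0) N2.N3=(suspect,v1)
Op 8: N0 marks N3=suspect -> (suspect,v1)
Op 9: N3 marks N1=suspect -> (suspect,v1)
Op 10: gossip N0<->N2 -> N0.N0=(dead,v1) N0.N1=(suspect,v1) N0.N2=(suspect,v1) N0.N3=(suspect,v1) | N2.N0=(dead,v1) N2.N1=(suspect,v1) N2.N2=(suspect,v1) N2.N3=(suspect,v1)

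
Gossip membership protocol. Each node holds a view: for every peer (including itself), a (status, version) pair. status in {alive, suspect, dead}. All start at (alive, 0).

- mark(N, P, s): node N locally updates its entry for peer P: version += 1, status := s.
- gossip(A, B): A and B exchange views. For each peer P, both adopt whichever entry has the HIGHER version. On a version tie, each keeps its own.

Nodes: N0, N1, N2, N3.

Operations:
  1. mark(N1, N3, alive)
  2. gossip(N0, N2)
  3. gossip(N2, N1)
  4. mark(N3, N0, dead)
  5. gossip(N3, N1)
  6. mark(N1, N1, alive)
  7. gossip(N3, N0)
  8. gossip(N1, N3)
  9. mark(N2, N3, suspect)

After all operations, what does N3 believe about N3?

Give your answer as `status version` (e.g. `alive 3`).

Op 1: N1 marks N3=alive -> (alive,v1)
Op 2: gossip N0<->N2 -> N0.N0=(alive,v0) N0.N1=(alive,v0) N0.N2=(alive,v0) N0.N3=(alive,v0) | N2.N0=(alive,v0) N2.N1=(alive,v0) N2.N2=(alive,v0) N2.N3=(alive,v0)
Op 3: gossip N2<->N1 -> N2.N0=(alive,v0) N2.N1=(alive,v0) N2.N2=(alive,v0) N2.N3=(alive,v1) | N1.N0=(alive,v0) N1.N1=(alive,v0) N1.N2=(alive,v0) N1.N3=(alive,v1)
Op 4: N3 marks N0=dead -> (dead,v1)
Op 5: gossip N3<->N1 -> N3.N0=(dead,v1) N3.N1=(alive,v0) N3.N2=(alive,v0) N3.N3=(alive,v1) | N1.N0=(dead,v1) N1.N1=(alive,v0) N1.N2=(alive,v0) N1.N3=(alive,v1)
Op 6: N1 marks N1=alive -> (alive,v1)
Op 7: gossip N3<->N0 -> N3.N0=(dead,v1) N3.N1=(alive,v0) N3.N2=(alive,v0) N3.N3=(alive,v1) | N0.N0=(dead,v1) N0.N1=(alive,v0) N0.N2=(alive,v0) N0.N3=(alive,v1)
Op 8: gossip N1<->N3 -> N1.N0=(dead,v1) N1.N1=(alive,v1) N1.N2=(alive,v0) N1.N3=(alive,v1) | N3.N0=(dead,v1) N3.N1=(alive,v1) N3.N2=(alive,v0) N3.N3=(alive,v1)
Op 9: N2 marks N3=suspect -> (suspect,v2)

Answer: alive 1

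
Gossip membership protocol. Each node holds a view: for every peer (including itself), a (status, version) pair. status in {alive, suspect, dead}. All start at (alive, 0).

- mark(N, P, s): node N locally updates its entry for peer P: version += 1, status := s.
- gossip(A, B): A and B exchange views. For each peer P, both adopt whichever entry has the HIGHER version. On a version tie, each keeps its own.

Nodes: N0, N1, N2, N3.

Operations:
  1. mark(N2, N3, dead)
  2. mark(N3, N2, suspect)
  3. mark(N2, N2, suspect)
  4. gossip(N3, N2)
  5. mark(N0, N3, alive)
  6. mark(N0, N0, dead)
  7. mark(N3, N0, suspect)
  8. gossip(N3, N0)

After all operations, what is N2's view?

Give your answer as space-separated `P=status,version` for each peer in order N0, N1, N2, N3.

Answer: N0=alive,0 N1=alive,0 N2=suspect,1 N3=dead,1

Derivation:
Op 1: N2 marks N3=dead -> (dead,v1)
Op 2: N3 marks N2=suspect -> (suspect,v1)
Op 3: N2 marks N2=suspect -> (suspect,v1)
Op 4: gossip N3<->N2 -> N3.N0=(alive,v0) N3.N1=(alive,v0) N3.N2=(suspect,v1) N3.N3=(dead,v1) | N2.N0=(alive,v0) N2.N1=(alive,v0) N2.N2=(suspect,v1) N2.N3=(dead,v1)
Op 5: N0 marks N3=alive -> (alive,v1)
Op 6: N0 marks N0=dead -> (dead,v1)
Op 7: N3 marks N0=suspect -> (suspect,v1)
Op 8: gossip N3<->N0 -> N3.N0=(suspect,v1) N3.N1=(alive,v0) N3.N2=(suspect,v1) N3.N3=(dead,v1) | N0.N0=(dead,v1) N0.N1=(alive,v0) N0.N2=(suspect,v1) N0.N3=(alive,v1)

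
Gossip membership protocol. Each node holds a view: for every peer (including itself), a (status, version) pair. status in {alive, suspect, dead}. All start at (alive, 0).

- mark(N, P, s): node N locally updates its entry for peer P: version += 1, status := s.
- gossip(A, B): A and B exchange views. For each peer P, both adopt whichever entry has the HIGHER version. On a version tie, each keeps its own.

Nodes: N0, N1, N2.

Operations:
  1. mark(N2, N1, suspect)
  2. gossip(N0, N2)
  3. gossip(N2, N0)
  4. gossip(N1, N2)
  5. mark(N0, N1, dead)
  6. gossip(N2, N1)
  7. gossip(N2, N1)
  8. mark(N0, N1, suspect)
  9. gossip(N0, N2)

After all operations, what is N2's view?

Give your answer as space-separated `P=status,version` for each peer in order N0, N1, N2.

Op 1: N2 marks N1=suspect -> (suspect,v1)
Op 2: gossip N0<->N2 -> N0.N0=(alive,v0) N0.N1=(suspect,v1) N0.N2=(alive,v0) | N2.N0=(alive,v0) N2.N1=(suspect,v1) N2.N2=(alive,v0)
Op 3: gossip N2<->N0 -> N2.N0=(alive,v0) N2.N1=(suspect,v1) N2.N2=(alive,v0) | N0.N0=(alive,v0) N0.N1=(suspect,v1) N0.N2=(alive,v0)
Op 4: gossip N1<->N2 -> N1.N0=(alive,v0) N1.N1=(suspect,v1) N1.N2=(alive,v0) | N2.N0=(alive,v0) N2.N1=(suspect,v1) N2.N2=(alive,v0)
Op 5: N0 marks N1=dead -> (dead,v2)
Op 6: gossip N2<->N1 -> N2.N0=(alive,v0) N2.N1=(suspect,v1) N2.N2=(alive,v0) | N1.N0=(alive,v0) N1.N1=(suspect,v1) N1.N2=(alive,v0)
Op 7: gossip N2<->N1 -> N2.N0=(alive,v0) N2.N1=(suspect,v1) N2.N2=(alive,v0) | N1.N0=(alive,v0) N1.N1=(suspect,v1) N1.N2=(alive,v0)
Op 8: N0 marks N1=suspect -> (suspect,v3)
Op 9: gossip N0<->N2 -> N0.N0=(alive,v0) N0.N1=(suspect,v3) N0.N2=(alive,v0) | N2.N0=(alive,v0) N2.N1=(suspect,v3) N2.N2=(alive,v0)

Answer: N0=alive,0 N1=suspect,3 N2=alive,0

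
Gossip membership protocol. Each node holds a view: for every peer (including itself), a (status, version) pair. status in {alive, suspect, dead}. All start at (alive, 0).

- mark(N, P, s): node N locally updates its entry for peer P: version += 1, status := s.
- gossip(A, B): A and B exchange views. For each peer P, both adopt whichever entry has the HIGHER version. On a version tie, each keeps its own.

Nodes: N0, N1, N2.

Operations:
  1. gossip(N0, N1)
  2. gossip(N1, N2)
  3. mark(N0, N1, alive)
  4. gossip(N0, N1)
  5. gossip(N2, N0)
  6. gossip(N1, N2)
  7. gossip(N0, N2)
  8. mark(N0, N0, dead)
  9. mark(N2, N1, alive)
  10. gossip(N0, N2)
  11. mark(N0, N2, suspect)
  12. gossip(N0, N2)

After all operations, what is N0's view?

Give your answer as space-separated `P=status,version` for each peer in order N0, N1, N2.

Op 1: gossip N0<->N1 -> N0.N0=(alive,v0) N0.N1=(alive,v0) N0.N2=(alive,v0) | N1.N0=(alive,v0) N1.N1=(alive,v0) N1.N2=(alive,v0)
Op 2: gossip N1<->N2 -> N1.N0=(alive,v0) N1.N1=(alive,v0) N1.N2=(alive,v0) | N2.N0=(alive,v0) N2.N1=(alive,v0) N2.N2=(alive,v0)
Op 3: N0 marks N1=alive -> (alive,v1)
Op 4: gossip N0<->N1 -> N0.N0=(alive,v0) N0.N1=(alive,v1) N0.N2=(alive,v0) | N1.N0=(alive,v0) N1.N1=(alive,v1) N1.N2=(alive,v0)
Op 5: gossip N2<->N0 -> N2.N0=(alive,v0) N2.N1=(alive,v1) N2.N2=(alive,v0) | N0.N0=(alive,v0) N0.N1=(alive,v1) N0.N2=(alive,v0)
Op 6: gossip N1<->N2 -> N1.N0=(alive,v0) N1.N1=(alive,v1) N1.N2=(alive,v0) | N2.N0=(alive,v0) N2.N1=(alive,v1) N2.N2=(alive,v0)
Op 7: gossip N0<->N2 -> N0.N0=(alive,v0) N0.N1=(alive,v1) N0.N2=(alive,v0) | N2.N0=(alive,v0) N2.N1=(alive,v1) N2.N2=(alive,v0)
Op 8: N0 marks N0=dead -> (dead,v1)
Op 9: N2 marks N1=alive -> (alive,v2)
Op 10: gossip N0<->N2 -> N0.N0=(dead,v1) N0.N1=(alive,v2) N0.N2=(alive,v0) | N2.N0=(dead,v1) N2.N1=(alive,v2) N2.N2=(alive,v0)
Op 11: N0 marks N2=suspect -> (suspect,v1)
Op 12: gossip N0<->N2 -> N0.N0=(dead,v1) N0.N1=(alive,v2) N0.N2=(suspect,v1) | N2.N0=(dead,v1) N2.N1=(alive,v2) N2.N2=(suspect,v1)

Answer: N0=dead,1 N1=alive,2 N2=suspect,1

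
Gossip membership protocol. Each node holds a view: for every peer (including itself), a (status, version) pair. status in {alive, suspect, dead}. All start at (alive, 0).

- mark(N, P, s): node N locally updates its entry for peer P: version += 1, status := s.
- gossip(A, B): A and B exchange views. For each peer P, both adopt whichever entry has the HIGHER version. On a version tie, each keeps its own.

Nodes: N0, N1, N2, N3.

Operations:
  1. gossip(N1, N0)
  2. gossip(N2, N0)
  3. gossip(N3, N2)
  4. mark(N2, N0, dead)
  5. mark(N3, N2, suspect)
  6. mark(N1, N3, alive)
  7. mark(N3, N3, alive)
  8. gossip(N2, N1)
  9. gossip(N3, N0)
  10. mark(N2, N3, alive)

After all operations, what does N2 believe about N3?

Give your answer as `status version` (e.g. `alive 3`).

Op 1: gossip N1<->N0 -> N1.N0=(alive,v0) N1.N1=(alive,v0) N1.N2=(alive,v0) N1.N3=(alive,v0) | N0.N0=(alive,v0) N0.N1=(alive,v0) N0.N2=(alive,v0) N0.N3=(alive,v0)
Op 2: gossip N2<->N0 -> N2.N0=(alive,v0) N2.N1=(alive,v0) N2.N2=(alive,v0) N2.N3=(alive,v0) | N0.N0=(alive,v0) N0.N1=(alive,v0) N0.N2=(alive,v0) N0.N3=(alive,v0)
Op 3: gossip N3<->N2 -> N3.N0=(alive,v0) N3.N1=(alive,v0) N3.N2=(alive,v0) N3.N3=(alive,v0) | N2.N0=(alive,v0) N2.N1=(alive,v0) N2.N2=(alive,v0) N2.N3=(alive,v0)
Op 4: N2 marks N0=dead -> (dead,v1)
Op 5: N3 marks N2=suspect -> (suspect,v1)
Op 6: N1 marks N3=alive -> (alive,v1)
Op 7: N3 marks N3=alive -> (alive,v1)
Op 8: gossip N2<->N1 -> N2.N0=(dead,v1) N2.N1=(alive,v0) N2.N2=(alive,v0) N2.N3=(alive,v1) | N1.N0=(dead,v1) N1.N1=(alive,v0) N1.N2=(alive,v0) N1.N3=(alive,v1)
Op 9: gossip N3<->N0 -> N3.N0=(alive,v0) N3.N1=(alive,v0) N3.N2=(suspect,v1) N3.N3=(alive,v1) | N0.N0=(alive,v0) N0.N1=(alive,v0) N0.N2=(suspect,v1) N0.N3=(alive,v1)
Op 10: N2 marks N3=alive -> (alive,v2)

Answer: alive 2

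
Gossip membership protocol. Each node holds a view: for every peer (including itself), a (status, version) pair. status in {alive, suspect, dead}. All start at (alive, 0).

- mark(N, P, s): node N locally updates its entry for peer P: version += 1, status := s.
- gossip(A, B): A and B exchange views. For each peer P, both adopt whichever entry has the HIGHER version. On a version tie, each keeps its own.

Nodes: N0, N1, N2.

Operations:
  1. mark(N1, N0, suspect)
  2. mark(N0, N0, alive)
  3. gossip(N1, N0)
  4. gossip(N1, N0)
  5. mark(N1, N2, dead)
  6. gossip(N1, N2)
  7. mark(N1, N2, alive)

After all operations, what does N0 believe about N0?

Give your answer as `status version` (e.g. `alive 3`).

Op 1: N1 marks N0=suspect -> (suspect,v1)
Op 2: N0 marks N0=alive -> (alive,v1)
Op 3: gossip N1<->N0 -> N1.N0=(suspect,v1) N1.N1=(alive,v0) N1.N2=(alive,v0) | N0.N0=(alive,v1) N0.N1=(alive,v0) N0.N2=(alive,v0)
Op 4: gossip N1<->N0 -> N1.N0=(suspect,v1) N1.N1=(alive,v0) N1.N2=(alive,v0) | N0.N0=(alive,v1) N0.N1=(alive,v0) N0.N2=(alive,v0)
Op 5: N1 marks N2=dead -> (dead,v1)
Op 6: gossip N1<->N2 -> N1.N0=(suspect,v1) N1.N1=(alive,v0) N1.N2=(dead,v1) | N2.N0=(suspect,v1) N2.N1=(alive,v0) N2.N2=(dead,v1)
Op 7: N1 marks N2=alive -> (alive,v2)

Answer: alive 1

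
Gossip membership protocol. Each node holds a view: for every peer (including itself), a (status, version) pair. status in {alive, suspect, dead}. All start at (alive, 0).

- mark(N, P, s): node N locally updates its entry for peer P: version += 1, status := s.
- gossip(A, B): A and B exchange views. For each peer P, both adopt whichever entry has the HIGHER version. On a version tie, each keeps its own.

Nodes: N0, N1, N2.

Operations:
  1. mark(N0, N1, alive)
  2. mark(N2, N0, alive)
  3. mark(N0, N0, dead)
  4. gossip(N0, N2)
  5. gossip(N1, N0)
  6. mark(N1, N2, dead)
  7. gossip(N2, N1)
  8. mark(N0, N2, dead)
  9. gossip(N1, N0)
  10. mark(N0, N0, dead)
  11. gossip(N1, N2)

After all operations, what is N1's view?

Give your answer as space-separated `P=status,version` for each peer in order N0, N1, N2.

Op 1: N0 marks N1=alive -> (alive,v1)
Op 2: N2 marks N0=alive -> (alive,v1)
Op 3: N0 marks N0=dead -> (dead,v1)
Op 4: gossip N0<->N2 -> N0.N0=(dead,v1) N0.N1=(alive,v1) N0.N2=(alive,v0) | N2.N0=(alive,v1) N2.N1=(alive,v1) N2.N2=(alive,v0)
Op 5: gossip N1<->N0 -> N1.N0=(dead,v1) N1.N1=(alive,v1) N1.N2=(alive,v0) | N0.N0=(dead,v1) N0.N1=(alive,v1) N0.N2=(alive,v0)
Op 6: N1 marks N2=dead -> (dead,v1)
Op 7: gossip N2<->N1 -> N2.N0=(alive,v1) N2.N1=(alive,v1) N2.N2=(dead,v1) | N1.N0=(dead,v1) N1.N1=(alive,v1) N1.N2=(dead,v1)
Op 8: N0 marks N2=dead -> (dead,v1)
Op 9: gossip N1<->N0 -> N1.N0=(dead,v1) N1.N1=(alive,v1) N1.N2=(dead,v1) | N0.N0=(dead,v1) N0.N1=(alive,v1) N0.N2=(dead,v1)
Op 10: N0 marks N0=dead -> (dead,v2)
Op 11: gossip N1<->N2 -> N1.N0=(dead,v1) N1.N1=(alive,v1) N1.N2=(dead,v1) | N2.N0=(alive,v1) N2.N1=(alive,v1) N2.N2=(dead,v1)

Answer: N0=dead,1 N1=alive,1 N2=dead,1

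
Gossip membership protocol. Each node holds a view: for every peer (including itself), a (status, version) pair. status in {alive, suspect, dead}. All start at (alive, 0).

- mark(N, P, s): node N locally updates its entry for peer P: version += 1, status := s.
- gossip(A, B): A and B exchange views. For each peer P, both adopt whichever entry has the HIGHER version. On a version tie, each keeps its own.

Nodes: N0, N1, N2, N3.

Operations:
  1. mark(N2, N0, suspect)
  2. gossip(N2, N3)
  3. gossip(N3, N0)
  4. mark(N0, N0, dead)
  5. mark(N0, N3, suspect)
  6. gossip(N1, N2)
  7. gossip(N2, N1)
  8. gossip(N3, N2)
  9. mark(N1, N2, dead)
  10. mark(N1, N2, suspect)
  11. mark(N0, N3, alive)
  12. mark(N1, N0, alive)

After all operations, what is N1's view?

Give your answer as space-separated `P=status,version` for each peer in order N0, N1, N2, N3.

Answer: N0=alive,2 N1=alive,0 N2=suspect,2 N3=alive,0

Derivation:
Op 1: N2 marks N0=suspect -> (suspect,v1)
Op 2: gossip N2<->N3 -> N2.N0=(suspect,v1) N2.N1=(alive,v0) N2.N2=(alive,v0) N2.N3=(alive,v0) | N3.N0=(suspect,v1) N3.N1=(alive,v0) N3.N2=(alive,v0) N3.N3=(alive,v0)
Op 3: gossip N3<->N0 -> N3.N0=(suspect,v1) N3.N1=(alive,v0) N3.N2=(alive,v0) N3.N3=(alive,v0) | N0.N0=(suspect,v1) N0.N1=(alive,v0) N0.N2=(alive,v0) N0.N3=(alive,v0)
Op 4: N0 marks N0=dead -> (dead,v2)
Op 5: N0 marks N3=suspect -> (suspect,v1)
Op 6: gossip N1<->N2 -> N1.N0=(suspect,v1) N1.N1=(alive,v0) N1.N2=(alive,v0) N1.N3=(alive,v0) | N2.N0=(suspect,v1) N2.N1=(alive,v0) N2.N2=(alive,v0) N2.N3=(alive,v0)
Op 7: gossip N2<->N1 -> N2.N0=(suspect,v1) N2.N1=(alive,v0) N2.N2=(alive,v0) N2.N3=(alive,v0) | N1.N0=(suspect,v1) N1.N1=(alive,v0) N1.N2=(alive,v0) N1.N3=(alive,v0)
Op 8: gossip N3<->N2 -> N3.N0=(suspect,v1) N3.N1=(alive,v0) N3.N2=(alive,v0) N3.N3=(alive,v0) | N2.N0=(suspect,v1) N2.N1=(alive,v0) N2.N2=(alive,v0) N2.N3=(alive,v0)
Op 9: N1 marks N2=dead -> (dead,v1)
Op 10: N1 marks N2=suspect -> (suspect,v2)
Op 11: N0 marks N3=alive -> (alive,v2)
Op 12: N1 marks N0=alive -> (alive,v2)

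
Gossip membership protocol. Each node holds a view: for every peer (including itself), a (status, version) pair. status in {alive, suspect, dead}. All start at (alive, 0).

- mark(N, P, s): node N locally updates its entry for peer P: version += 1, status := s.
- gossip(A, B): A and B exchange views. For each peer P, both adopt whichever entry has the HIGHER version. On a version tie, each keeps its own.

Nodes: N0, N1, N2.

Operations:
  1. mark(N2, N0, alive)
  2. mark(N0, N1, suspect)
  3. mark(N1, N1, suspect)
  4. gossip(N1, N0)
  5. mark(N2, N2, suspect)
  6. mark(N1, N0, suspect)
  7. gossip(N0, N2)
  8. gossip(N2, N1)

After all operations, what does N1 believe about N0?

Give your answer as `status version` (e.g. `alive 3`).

Op 1: N2 marks N0=alive -> (alive,v1)
Op 2: N0 marks N1=suspect -> (suspect,v1)
Op 3: N1 marks N1=suspect -> (suspect,v1)
Op 4: gossip N1<->N0 -> N1.N0=(alive,v0) N1.N1=(suspect,v1) N1.N2=(alive,v0) | N0.N0=(alive,v0) N0.N1=(suspect,v1) N0.N2=(alive,v0)
Op 5: N2 marks N2=suspect -> (suspect,v1)
Op 6: N1 marks N0=suspect -> (suspect,v1)
Op 7: gossip N0<->N2 -> N0.N0=(alive,v1) N0.N1=(suspect,v1) N0.N2=(suspect,v1) | N2.N0=(alive,v1) N2.N1=(suspect,v1) N2.N2=(suspect,v1)
Op 8: gossip N2<->N1 -> N2.N0=(alive,v1) N2.N1=(suspect,v1) N2.N2=(suspect,v1) | N1.N0=(suspect,v1) N1.N1=(suspect,v1) N1.N2=(suspect,v1)

Answer: suspect 1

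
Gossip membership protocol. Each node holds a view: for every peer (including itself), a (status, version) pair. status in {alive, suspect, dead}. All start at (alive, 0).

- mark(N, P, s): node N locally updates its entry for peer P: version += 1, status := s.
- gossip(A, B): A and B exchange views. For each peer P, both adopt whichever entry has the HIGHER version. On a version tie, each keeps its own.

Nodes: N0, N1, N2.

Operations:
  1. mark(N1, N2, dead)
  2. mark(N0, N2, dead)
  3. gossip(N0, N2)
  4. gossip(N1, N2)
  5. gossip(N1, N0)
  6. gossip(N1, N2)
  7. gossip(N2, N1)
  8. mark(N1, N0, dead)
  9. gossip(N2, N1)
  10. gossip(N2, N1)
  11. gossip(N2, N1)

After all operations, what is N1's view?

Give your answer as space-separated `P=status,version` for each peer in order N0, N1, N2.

Answer: N0=dead,1 N1=alive,0 N2=dead,1

Derivation:
Op 1: N1 marks N2=dead -> (dead,v1)
Op 2: N0 marks N2=dead -> (dead,v1)
Op 3: gossip N0<->N2 -> N0.N0=(alive,v0) N0.N1=(alive,v0) N0.N2=(dead,v1) | N2.N0=(alive,v0) N2.N1=(alive,v0) N2.N2=(dead,v1)
Op 4: gossip N1<->N2 -> N1.N0=(alive,v0) N1.N1=(alive,v0) N1.N2=(dead,v1) | N2.N0=(alive,v0) N2.N1=(alive,v0) N2.N2=(dead,v1)
Op 5: gossip N1<->N0 -> N1.N0=(alive,v0) N1.N1=(alive,v0) N1.N2=(dead,v1) | N0.N0=(alive,v0) N0.N1=(alive,v0) N0.N2=(dead,v1)
Op 6: gossip N1<->N2 -> N1.N0=(alive,v0) N1.N1=(alive,v0) N1.N2=(dead,v1) | N2.N0=(alive,v0) N2.N1=(alive,v0) N2.N2=(dead,v1)
Op 7: gossip N2<->N1 -> N2.N0=(alive,v0) N2.N1=(alive,v0) N2.N2=(dead,v1) | N1.N0=(alive,v0) N1.N1=(alive,v0) N1.N2=(dead,v1)
Op 8: N1 marks N0=dead -> (dead,v1)
Op 9: gossip N2<->N1 -> N2.N0=(dead,v1) N2.N1=(alive,v0) N2.N2=(dead,v1) | N1.N0=(dead,v1) N1.N1=(alive,v0) N1.N2=(dead,v1)
Op 10: gossip N2<->N1 -> N2.N0=(dead,v1) N2.N1=(alive,v0) N2.N2=(dead,v1) | N1.N0=(dead,v1) N1.N1=(alive,v0) N1.N2=(dead,v1)
Op 11: gossip N2<->N1 -> N2.N0=(dead,v1) N2.N1=(alive,v0) N2.N2=(dead,v1) | N1.N0=(dead,v1) N1.N1=(alive,v0) N1.N2=(dead,v1)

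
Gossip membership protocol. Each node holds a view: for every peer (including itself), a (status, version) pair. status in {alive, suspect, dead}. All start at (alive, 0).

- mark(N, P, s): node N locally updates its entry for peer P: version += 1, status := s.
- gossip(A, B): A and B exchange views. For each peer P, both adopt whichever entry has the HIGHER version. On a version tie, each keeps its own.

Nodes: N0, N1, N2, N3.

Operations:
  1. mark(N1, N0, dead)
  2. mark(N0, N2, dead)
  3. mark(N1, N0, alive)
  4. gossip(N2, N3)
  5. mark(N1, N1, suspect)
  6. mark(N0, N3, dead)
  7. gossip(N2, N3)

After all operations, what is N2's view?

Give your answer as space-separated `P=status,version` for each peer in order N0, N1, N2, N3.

Answer: N0=alive,0 N1=alive,0 N2=alive,0 N3=alive,0

Derivation:
Op 1: N1 marks N0=dead -> (dead,v1)
Op 2: N0 marks N2=dead -> (dead,v1)
Op 3: N1 marks N0=alive -> (alive,v2)
Op 4: gossip N2<->N3 -> N2.N0=(alive,v0) N2.N1=(alive,v0) N2.N2=(alive,v0) N2.N3=(alive,v0) | N3.N0=(alive,v0) N3.N1=(alive,v0) N3.N2=(alive,v0) N3.N3=(alive,v0)
Op 5: N1 marks N1=suspect -> (suspect,v1)
Op 6: N0 marks N3=dead -> (dead,v1)
Op 7: gossip N2<->N3 -> N2.N0=(alive,v0) N2.N1=(alive,v0) N2.N2=(alive,v0) N2.N3=(alive,v0) | N3.N0=(alive,v0) N3.N1=(alive,v0) N3.N2=(alive,v0) N3.N3=(alive,v0)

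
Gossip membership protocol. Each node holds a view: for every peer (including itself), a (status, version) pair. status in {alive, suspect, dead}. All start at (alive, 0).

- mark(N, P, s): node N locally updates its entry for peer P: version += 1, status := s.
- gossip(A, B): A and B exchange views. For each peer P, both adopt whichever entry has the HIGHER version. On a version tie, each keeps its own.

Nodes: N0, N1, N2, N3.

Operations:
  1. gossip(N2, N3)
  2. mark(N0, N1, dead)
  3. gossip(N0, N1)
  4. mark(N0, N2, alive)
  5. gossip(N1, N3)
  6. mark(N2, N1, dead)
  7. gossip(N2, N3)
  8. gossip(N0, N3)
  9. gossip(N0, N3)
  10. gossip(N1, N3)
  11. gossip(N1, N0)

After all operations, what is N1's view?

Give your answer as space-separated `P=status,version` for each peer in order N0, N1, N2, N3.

Answer: N0=alive,0 N1=dead,1 N2=alive,1 N3=alive,0

Derivation:
Op 1: gossip N2<->N3 -> N2.N0=(alive,v0) N2.N1=(alive,v0) N2.N2=(alive,v0) N2.N3=(alive,v0) | N3.N0=(alive,v0) N3.N1=(alive,v0) N3.N2=(alive,v0) N3.N3=(alive,v0)
Op 2: N0 marks N1=dead -> (dead,v1)
Op 3: gossip N0<->N1 -> N0.N0=(alive,v0) N0.N1=(dead,v1) N0.N2=(alive,v0) N0.N3=(alive,v0) | N1.N0=(alive,v0) N1.N1=(dead,v1) N1.N2=(alive,v0) N1.N3=(alive,v0)
Op 4: N0 marks N2=alive -> (alive,v1)
Op 5: gossip N1<->N3 -> N1.N0=(alive,v0) N1.N1=(dead,v1) N1.N2=(alive,v0) N1.N3=(alive,v0) | N3.N0=(alive,v0) N3.N1=(dead,v1) N3.N2=(alive,v0) N3.N3=(alive,v0)
Op 6: N2 marks N1=dead -> (dead,v1)
Op 7: gossip N2<->N3 -> N2.N0=(alive,v0) N2.N1=(dead,v1) N2.N2=(alive,v0) N2.N3=(alive,v0) | N3.N0=(alive,v0) N3.N1=(dead,v1) N3.N2=(alive,v0) N3.N3=(alive,v0)
Op 8: gossip N0<->N3 -> N0.N0=(alive,v0) N0.N1=(dead,v1) N0.N2=(alive,v1) N0.N3=(alive,v0) | N3.N0=(alive,v0) N3.N1=(dead,v1) N3.N2=(alive,v1) N3.N3=(alive,v0)
Op 9: gossip N0<->N3 -> N0.N0=(alive,v0) N0.N1=(dead,v1) N0.N2=(alive,v1) N0.N3=(alive,v0) | N3.N0=(alive,v0) N3.N1=(dead,v1) N3.N2=(alive,v1) N3.N3=(alive,v0)
Op 10: gossip N1<->N3 -> N1.N0=(alive,v0) N1.N1=(dead,v1) N1.N2=(alive,v1) N1.N3=(alive,v0) | N3.N0=(alive,v0) N3.N1=(dead,v1) N3.N2=(alive,v1) N3.N3=(alive,v0)
Op 11: gossip N1<->N0 -> N1.N0=(alive,v0) N1.N1=(dead,v1) N1.N2=(alive,v1) N1.N3=(alive,v0) | N0.N0=(alive,v0) N0.N1=(dead,v1) N0.N2=(alive,v1) N0.N3=(alive,v0)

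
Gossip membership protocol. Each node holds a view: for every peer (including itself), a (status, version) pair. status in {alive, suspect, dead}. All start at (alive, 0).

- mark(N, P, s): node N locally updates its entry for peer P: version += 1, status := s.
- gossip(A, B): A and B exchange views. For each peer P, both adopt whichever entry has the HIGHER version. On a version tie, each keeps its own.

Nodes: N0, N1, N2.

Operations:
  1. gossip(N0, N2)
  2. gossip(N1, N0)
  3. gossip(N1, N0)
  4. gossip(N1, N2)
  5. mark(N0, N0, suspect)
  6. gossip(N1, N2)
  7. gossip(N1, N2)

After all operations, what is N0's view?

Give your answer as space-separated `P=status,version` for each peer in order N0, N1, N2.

Op 1: gossip N0<->N2 -> N0.N0=(alive,v0) N0.N1=(alive,v0) N0.N2=(alive,v0) | N2.N0=(alive,v0) N2.N1=(alive,v0) N2.N2=(alive,v0)
Op 2: gossip N1<->N0 -> N1.N0=(alive,v0) N1.N1=(alive,v0) N1.N2=(alive,v0) | N0.N0=(alive,v0) N0.N1=(alive,v0) N0.N2=(alive,v0)
Op 3: gossip N1<->N0 -> N1.N0=(alive,v0) N1.N1=(alive,v0) N1.N2=(alive,v0) | N0.N0=(alive,v0) N0.N1=(alive,v0) N0.N2=(alive,v0)
Op 4: gossip N1<->N2 -> N1.N0=(alive,v0) N1.N1=(alive,v0) N1.N2=(alive,v0) | N2.N0=(alive,v0) N2.N1=(alive,v0) N2.N2=(alive,v0)
Op 5: N0 marks N0=suspect -> (suspect,v1)
Op 6: gossip N1<->N2 -> N1.N0=(alive,v0) N1.N1=(alive,v0) N1.N2=(alive,v0) | N2.N0=(alive,v0) N2.N1=(alive,v0) N2.N2=(alive,v0)
Op 7: gossip N1<->N2 -> N1.N0=(alive,v0) N1.N1=(alive,v0) N1.N2=(alive,v0) | N2.N0=(alive,v0) N2.N1=(alive,v0) N2.N2=(alive,v0)

Answer: N0=suspect,1 N1=alive,0 N2=alive,0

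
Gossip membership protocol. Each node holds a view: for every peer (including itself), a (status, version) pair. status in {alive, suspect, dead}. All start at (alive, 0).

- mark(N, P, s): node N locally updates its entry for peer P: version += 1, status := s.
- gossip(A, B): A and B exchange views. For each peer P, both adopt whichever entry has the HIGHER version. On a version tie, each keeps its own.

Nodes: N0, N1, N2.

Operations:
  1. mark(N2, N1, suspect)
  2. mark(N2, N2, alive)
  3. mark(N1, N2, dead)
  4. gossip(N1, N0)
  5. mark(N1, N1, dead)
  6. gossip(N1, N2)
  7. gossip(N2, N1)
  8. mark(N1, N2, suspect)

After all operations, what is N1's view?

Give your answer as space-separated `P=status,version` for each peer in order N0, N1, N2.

Op 1: N2 marks N1=suspect -> (suspect,v1)
Op 2: N2 marks N2=alive -> (alive,v1)
Op 3: N1 marks N2=dead -> (dead,v1)
Op 4: gossip N1<->N0 -> N1.N0=(alive,v0) N1.N1=(alive,v0) N1.N2=(dead,v1) | N0.N0=(alive,v0) N0.N1=(alive,v0) N0.N2=(dead,v1)
Op 5: N1 marks N1=dead -> (dead,v1)
Op 6: gossip N1<->N2 -> N1.N0=(alive,v0) N1.N1=(dead,v1) N1.N2=(dead,v1) | N2.N0=(alive,v0) N2.N1=(suspect,v1) N2.N2=(alive,v1)
Op 7: gossip N2<->N1 -> N2.N0=(alive,v0) N2.N1=(suspect,v1) N2.N2=(alive,v1) | N1.N0=(alive,v0) N1.N1=(dead,v1) N1.N2=(dead,v1)
Op 8: N1 marks N2=suspect -> (suspect,v2)

Answer: N0=alive,0 N1=dead,1 N2=suspect,2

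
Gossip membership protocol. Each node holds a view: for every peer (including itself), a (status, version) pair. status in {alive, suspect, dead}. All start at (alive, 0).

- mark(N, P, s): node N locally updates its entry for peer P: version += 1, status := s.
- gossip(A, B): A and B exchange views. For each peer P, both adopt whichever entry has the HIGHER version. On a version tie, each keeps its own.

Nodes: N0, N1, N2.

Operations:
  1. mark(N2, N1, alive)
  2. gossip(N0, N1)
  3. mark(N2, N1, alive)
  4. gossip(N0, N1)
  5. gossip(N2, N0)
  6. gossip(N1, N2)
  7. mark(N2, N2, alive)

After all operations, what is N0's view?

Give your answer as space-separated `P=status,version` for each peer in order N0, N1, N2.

Answer: N0=alive,0 N1=alive,2 N2=alive,0

Derivation:
Op 1: N2 marks N1=alive -> (alive,v1)
Op 2: gossip N0<->N1 -> N0.N0=(alive,v0) N0.N1=(alive,v0) N0.N2=(alive,v0) | N1.N0=(alive,v0) N1.N1=(alive,v0) N1.N2=(alive,v0)
Op 3: N2 marks N1=alive -> (alive,v2)
Op 4: gossip N0<->N1 -> N0.N0=(alive,v0) N0.N1=(alive,v0) N0.N2=(alive,v0) | N1.N0=(alive,v0) N1.N1=(alive,v0) N1.N2=(alive,v0)
Op 5: gossip N2<->N0 -> N2.N0=(alive,v0) N2.N1=(alive,v2) N2.N2=(alive,v0) | N0.N0=(alive,v0) N0.N1=(alive,v2) N0.N2=(alive,v0)
Op 6: gossip N1<->N2 -> N1.N0=(alive,v0) N1.N1=(alive,v2) N1.N2=(alive,v0) | N2.N0=(alive,v0) N2.N1=(alive,v2) N2.N2=(alive,v0)
Op 7: N2 marks N2=alive -> (alive,v1)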